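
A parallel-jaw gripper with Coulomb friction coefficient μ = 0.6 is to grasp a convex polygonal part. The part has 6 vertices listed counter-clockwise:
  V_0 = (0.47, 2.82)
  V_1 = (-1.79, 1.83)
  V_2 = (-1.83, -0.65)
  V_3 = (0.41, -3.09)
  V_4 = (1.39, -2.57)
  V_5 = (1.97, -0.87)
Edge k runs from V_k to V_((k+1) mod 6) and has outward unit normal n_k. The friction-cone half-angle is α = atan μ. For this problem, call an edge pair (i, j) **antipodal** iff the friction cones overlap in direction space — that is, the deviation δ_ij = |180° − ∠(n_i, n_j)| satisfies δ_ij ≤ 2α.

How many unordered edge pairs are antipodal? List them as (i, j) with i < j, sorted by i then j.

count = 7; pairs: (0,3), (0,4), (1,3), (1,4), (1,5), (2,4), (2,5)

α = atan 0.6 = 30.96°;  2α = 61.93°
n_0 = (-0.4012, +0.9160)
n_1 = (-0.9999, +0.0161)
n_2 = (-0.7367, -0.6763)
n_3 = (+0.4687, -0.8833)
n_4 = (+0.9464, -0.3229)
n_5 = (+0.9264, +0.3766)
  (0,1): δ = 114.58°  ·
  (0,2): δ = 71.10°  ·
  (0,3): δ = 4.29°  ✓
  (0,4): δ = 47.51°  ✓
  (0,5): δ = 88.47°  ·
  (1,2): δ = 136.52°  ·
  (1,3): δ = 61.12°  ✓
  (1,4): δ = 17.91°  ✓
  (1,5): δ = 23.05°  ✓
  (2,3): δ = 104.60°  ·
  (2,4): δ = 61.39°  ✓
  (2,5): δ = 20.43°  ✓
  (3,4): δ = 136.79°  ·
  (3,5): δ = 95.83°  ·
  (4,5): δ = 139.04°  ·
antipodal pairs: 7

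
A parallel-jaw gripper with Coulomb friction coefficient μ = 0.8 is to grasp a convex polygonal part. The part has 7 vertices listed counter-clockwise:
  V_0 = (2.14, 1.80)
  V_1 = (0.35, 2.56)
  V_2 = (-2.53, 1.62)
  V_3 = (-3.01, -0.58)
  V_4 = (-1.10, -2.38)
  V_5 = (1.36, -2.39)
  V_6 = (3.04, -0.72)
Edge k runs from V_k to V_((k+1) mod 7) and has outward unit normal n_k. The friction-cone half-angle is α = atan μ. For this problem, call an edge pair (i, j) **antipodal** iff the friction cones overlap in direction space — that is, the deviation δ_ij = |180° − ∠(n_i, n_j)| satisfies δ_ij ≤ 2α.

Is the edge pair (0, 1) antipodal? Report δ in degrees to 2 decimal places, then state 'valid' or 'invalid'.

δ = 138.92°, invalid

α = atan 0.8 = 38.66°;  2α = 77.32°
edge 0: e_0 = (-1.79, +0.76);  n_0 = (+0.3908, +0.9205)
edge 1: e_1 = (-2.88, -0.94);  n_1 = (-0.3103, +0.9506)
∠(n_0, n_1) = 41.08°
δ = |180° − 41.08°| = 138.92°
138.92° > 2α = 77.32°  →  invalid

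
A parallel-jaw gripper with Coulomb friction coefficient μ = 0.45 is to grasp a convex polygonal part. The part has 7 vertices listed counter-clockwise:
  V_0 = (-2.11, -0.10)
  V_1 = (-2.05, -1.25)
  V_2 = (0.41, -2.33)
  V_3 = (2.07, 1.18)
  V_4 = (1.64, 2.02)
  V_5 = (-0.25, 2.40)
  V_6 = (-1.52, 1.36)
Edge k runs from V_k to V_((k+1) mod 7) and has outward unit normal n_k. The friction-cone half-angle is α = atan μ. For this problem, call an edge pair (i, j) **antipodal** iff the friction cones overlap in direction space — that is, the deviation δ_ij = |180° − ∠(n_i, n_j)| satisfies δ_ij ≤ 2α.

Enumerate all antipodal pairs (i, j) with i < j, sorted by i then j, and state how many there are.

count = 6; pairs: (0,2), (0,3), (1,3), (1,4), (2,5), (2,6)

α = atan 0.45 = 24.23°;  2α = 48.46°
n_0 = (-0.9986, -0.0521)
n_1 = (-0.4020, -0.9156)
n_2 = (+0.9040, -0.4275)
n_3 = (+0.8901, +0.4557)
n_4 = (+0.1971, +0.9804)
n_5 = (-0.6336, +0.7737)
n_6 = (-0.9272, +0.3747)
  (0,1): δ = 116.69°  ·
  (0,2): δ = 28.30°  ✓
  (0,3): δ = 24.12°  ✓
  (0,4): δ = 75.65°  ·
  (0,5): δ = 126.33°  ·
  (0,6): δ = 155.01°  ·
  (1,2): δ = 91.61°  ·
  (1,3): δ = 39.19°  ✓
  (1,4): δ = 12.33°  ✓
  (1,5): δ = 63.02°  ·
  (1,6): δ = 91.70°  ·
  (2,3): δ = 127.58°  ·
  (2,4): δ = 76.06°  ·
  (2,5): δ = 25.37°  ✓
  (2,6): δ = 3.31°  ✓
  (3,4): δ = 128.48°  ·
  (3,5): δ = 77.79°  ·
  (3,6): δ = 49.11°  ·
  (4,5): δ = 129.32°  ·
  (4,6): δ = 100.64°  ·
  (5,6): δ = 151.32°  ·
antipodal pairs: 6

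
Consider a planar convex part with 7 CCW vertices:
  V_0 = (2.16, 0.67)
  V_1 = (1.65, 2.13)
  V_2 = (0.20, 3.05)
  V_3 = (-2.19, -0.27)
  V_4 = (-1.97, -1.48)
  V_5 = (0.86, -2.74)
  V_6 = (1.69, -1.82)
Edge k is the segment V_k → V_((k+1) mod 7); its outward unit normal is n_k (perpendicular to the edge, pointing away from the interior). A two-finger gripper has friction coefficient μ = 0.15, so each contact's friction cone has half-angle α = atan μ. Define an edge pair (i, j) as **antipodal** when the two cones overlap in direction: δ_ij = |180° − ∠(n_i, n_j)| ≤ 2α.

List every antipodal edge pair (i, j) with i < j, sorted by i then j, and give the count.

count = 3; pairs: (0,3), (1,4), (2,5)

α = atan 0.15 = 8.53°;  2α = 17.06°
n_0 = (+0.9441, +0.3298)
n_1 = (+0.5357, +0.8444)
n_2 = (-0.8116, +0.5842)
n_3 = (-0.9839, -0.1789)
n_4 = (-0.4067, -0.9135)
n_5 = (+0.7425, -0.6699)
n_6 = (+0.9826, -0.1855)
  (0,1): δ = 141.65°  ·
  (0,2): δ = 55.00°  ·
  (0,3): δ = 8.95°  ✓
  (0,4): δ = 46.74°  ·
  (0,5): δ = 118.69°  ·
  (0,6): δ = 150.06°  ·
  (1,2): δ = 93.35°  ·
  (1,3): δ = 47.30°  ·
  (1,4): δ = 8.39°  ✓
  (1,5): δ = 80.34°  ·
  (1,6): δ = 111.71°  ·
  (2,3): δ = 133.95°  ·
  (2,4): δ = 78.25°  ·
  (2,5): δ = 6.31°  ✓
  (2,6): δ = 25.06°  ·
  (3,4): δ = 124.30°  ·
  (3,5): δ = 52.36°  ·
  (3,6): δ = 20.99°  ·
  (4,5): δ = 108.06°  ·
  (4,6): δ = 76.69°  ·
  (5,6): δ = 148.63°  ·
antipodal pairs: 3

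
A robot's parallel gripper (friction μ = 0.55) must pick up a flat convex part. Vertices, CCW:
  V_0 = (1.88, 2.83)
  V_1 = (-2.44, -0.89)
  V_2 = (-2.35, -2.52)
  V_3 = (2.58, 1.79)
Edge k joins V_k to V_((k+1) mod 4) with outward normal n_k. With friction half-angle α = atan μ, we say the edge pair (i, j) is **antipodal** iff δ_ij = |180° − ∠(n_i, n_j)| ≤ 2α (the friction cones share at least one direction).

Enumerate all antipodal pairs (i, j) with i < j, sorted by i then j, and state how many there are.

α = atan 0.55 = 28.81°;  2α = 57.62°
n_0 = (-0.6525, +0.7578)
n_1 = (-0.9985, -0.0551)
n_2 = (+0.6582, -0.7529)
n_3 = (+0.8296, +0.5584)
  (0,1): δ = 127.57°  ·
  (0,2): δ = 0.43°  ✓
  (0,3): δ = 83.21°  ·
  (1,2): δ = 52.00°  ✓
  (1,3): δ = 30.78°  ✓
  (2,3): δ = 97.22°  ·
antipodal pairs: 3

count = 3; pairs: (0,2), (1,2), (1,3)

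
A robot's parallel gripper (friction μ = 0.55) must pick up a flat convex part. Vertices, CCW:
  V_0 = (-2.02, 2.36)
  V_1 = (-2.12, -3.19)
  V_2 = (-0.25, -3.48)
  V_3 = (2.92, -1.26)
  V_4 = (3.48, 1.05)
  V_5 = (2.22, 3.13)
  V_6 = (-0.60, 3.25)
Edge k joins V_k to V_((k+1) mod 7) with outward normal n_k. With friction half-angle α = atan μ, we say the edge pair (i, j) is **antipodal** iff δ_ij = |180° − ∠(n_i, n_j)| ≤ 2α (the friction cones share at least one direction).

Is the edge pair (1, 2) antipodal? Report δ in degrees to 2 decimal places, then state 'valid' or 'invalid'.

α = atan 0.55 = 28.81°;  2α = 57.62°
edge 1: e_1 = (+1.87, -0.29);  n_1 = (-0.1532, -0.9882)
edge 2: e_2 = (+3.17, +2.22);  n_2 = (+0.5736, -0.8191)
∠(n_1, n_2) = 43.82°
δ = |180° − 43.82°| = 136.18°
136.18° > 2α = 57.62°  →  invalid

δ = 136.18°, invalid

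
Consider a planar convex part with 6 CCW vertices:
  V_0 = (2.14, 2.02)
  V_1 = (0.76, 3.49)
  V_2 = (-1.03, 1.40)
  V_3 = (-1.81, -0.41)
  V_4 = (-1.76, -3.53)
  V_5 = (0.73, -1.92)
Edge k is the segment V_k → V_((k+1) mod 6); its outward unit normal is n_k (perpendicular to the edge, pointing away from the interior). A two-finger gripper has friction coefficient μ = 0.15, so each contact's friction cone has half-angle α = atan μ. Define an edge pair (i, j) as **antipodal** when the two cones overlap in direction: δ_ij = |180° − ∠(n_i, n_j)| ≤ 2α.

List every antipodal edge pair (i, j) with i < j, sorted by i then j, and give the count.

α = atan 0.15 = 8.53°;  2α = 17.06°
n_0 = (+0.7291, +0.6844)
n_1 = (-0.7595, +0.6505)
n_2 = (-0.9184, +0.3958)
n_3 = (-0.9999, -0.0160)
n_4 = (+0.5430, -0.8398)
n_5 = (+0.9415, -0.3369)
  (0,1): δ = 83.77°  ·
  (0,2): δ = 66.50°  ·
  (0,3): δ = 42.27°  ·
  (0,4): δ = 79.69°  ·
  (0,5): δ = 117.12°  ·
  (1,2): δ = 162.73°  ·
  (1,3): δ = 138.50°  ·
  (1,4): δ = 16.54°  ✓
  (1,5): δ = 20.89°  ·
  (2,3): δ = 155.77°  ·
  (2,4): δ = 33.80°  ·
  (2,5): δ = 3.62°  ✓
  (3,4): δ = 58.03°  ·
  (3,5): δ = 20.61°  ·
  (4,5): δ = 142.58°  ·
antipodal pairs: 2

count = 2; pairs: (1,4), (2,5)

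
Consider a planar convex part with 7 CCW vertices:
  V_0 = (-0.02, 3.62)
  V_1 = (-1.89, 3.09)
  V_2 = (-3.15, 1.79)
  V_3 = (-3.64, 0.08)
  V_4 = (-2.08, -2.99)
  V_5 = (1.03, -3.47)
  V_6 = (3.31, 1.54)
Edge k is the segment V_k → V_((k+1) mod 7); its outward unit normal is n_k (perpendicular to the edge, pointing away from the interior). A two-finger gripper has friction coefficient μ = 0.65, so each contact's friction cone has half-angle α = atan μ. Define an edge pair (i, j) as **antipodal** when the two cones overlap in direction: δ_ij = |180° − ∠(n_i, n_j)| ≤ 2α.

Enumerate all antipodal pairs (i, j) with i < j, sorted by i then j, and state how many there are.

count = 8; pairs: (0,4), (0,5), (1,4), (1,5), (2,5), (3,5), (3,6), (4,6)

α = atan 0.65 = 33.02°;  2α = 66.05°
n_0 = (-0.2727, +0.9621)
n_1 = (-0.7181, +0.6960)
n_2 = (-0.9613, +0.2755)
n_3 = (-0.8915, -0.4530)
n_4 = (-0.1525, -0.9883)
n_5 = (+0.9102, -0.4142)
n_6 = (+0.5298, +0.8481)
  (0,1): δ = 149.93°  ·
  (0,2): δ = 121.81°  ·
  (0,3): δ = 78.89°  ·
  (0,4): δ = 24.60°  ✓
  (0,5): δ = 49.71°  ✓
  (0,6): δ = 132.19°  ·
  (1,2): δ = 151.88°  ·
  (1,3): δ = 108.96°  ·
  (1,4): δ = 54.67°  ✓
  (1,5): δ = 19.64°  ✓
  (1,6): δ = 102.11°  ·
  (2,3): δ = 137.07°  ·
  (2,4): δ = 82.78°  ·
  (2,5): δ = 8.48°  ✓
  (2,6): δ = 74.00°  ·
  (3,4): δ = 125.71°  ·
  (3,5): δ = 51.41°  ✓
  (3,6): δ = 31.07°  ✓
  (4,5): δ = 105.70°  ·
  (4,6): δ = 23.22°  ✓
  (5,6): δ = 97.52°  ·
antipodal pairs: 8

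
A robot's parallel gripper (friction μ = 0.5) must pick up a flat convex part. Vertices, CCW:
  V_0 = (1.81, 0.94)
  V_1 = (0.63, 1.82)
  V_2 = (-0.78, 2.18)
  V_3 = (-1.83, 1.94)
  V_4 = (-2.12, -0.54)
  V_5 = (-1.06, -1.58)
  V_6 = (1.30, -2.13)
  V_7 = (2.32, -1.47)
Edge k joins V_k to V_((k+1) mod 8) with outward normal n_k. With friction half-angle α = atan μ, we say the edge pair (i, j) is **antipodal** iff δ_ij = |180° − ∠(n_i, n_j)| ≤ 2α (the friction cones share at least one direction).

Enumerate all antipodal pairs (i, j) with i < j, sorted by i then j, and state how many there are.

count = 10; pairs: (0,4), (0,5), (1,4), (1,5), (1,6), (2,5), (2,6), (3,6), (3,7), (4,7)

α = atan 0.5 = 26.57°;  2α = 53.13°
n_0 = (+0.5978, +0.8016)
n_1 = (+0.2474, +0.9689)
n_2 = (-0.2228, +0.9749)
n_3 = (-0.9932, +0.1161)
n_4 = (-0.7003, -0.7138)
n_5 = (-0.2270, -0.9739)
n_6 = (+0.5433, -0.8396)
n_7 = (+0.9783, +0.2070)
  (0,1): δ = 157.61°  ·
  (0,2): δ = 130.41°  ·
  (0,3): δ = 59.96°  ·
  (0,4): δ = 7.74°  ✓
  (0,5): δ = 23.60°  ✓
  (0,6): δ = 69.62°  ·
  (0,7): δ = 138.66°  ·
  (1,2): δ = 152.80°  ·
  (1,3): δ = 82.35°  ·
  (1,4): δ = 30.13°  ✓
  (1,5): δ = 1.20°  ✓
  (1,6): δ = 47.23°  ✓
  (1,7): δ = 116.27°  ·
  (2,3): δ = 109.54°  ·
  (2,4): δ = 57.33°  ·
  (2,5): δ = 25.99°  ✓
  (2,6): δ = 20.03°  ✓
  (2,7): δ = 89.07°  ·
  (3,4): δ = 127.78°  ·
  (3,5): δ = 96.45°  ·
  (3,6): δ = 50.43°  ✓
  (3,7): δ = 18.62°  ✓
  (4,5): δ = 148.66°  ·
  (4,6): δ = 102.64°  ·
  (4,7): δ = 33.60°  ✓
  (5,6): δ = 133.98°  ·
  (5,7): δ = 64.93°  ·
  (6,7): δ = 110.96°  ·
antipodal pairs: 10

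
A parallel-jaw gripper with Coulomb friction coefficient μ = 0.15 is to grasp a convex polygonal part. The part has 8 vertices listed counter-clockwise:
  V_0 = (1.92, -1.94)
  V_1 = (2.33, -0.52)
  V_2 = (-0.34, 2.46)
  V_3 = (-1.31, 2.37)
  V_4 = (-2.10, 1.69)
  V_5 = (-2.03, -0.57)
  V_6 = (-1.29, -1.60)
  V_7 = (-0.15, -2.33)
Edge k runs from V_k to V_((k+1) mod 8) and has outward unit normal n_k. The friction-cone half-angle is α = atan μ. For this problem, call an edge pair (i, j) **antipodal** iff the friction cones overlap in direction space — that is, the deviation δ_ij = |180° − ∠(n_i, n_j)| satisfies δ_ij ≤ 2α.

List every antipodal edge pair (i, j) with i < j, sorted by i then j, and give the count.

α = atan 0.15 = 8.53°;  2α = 17.06°
n_0 = (+0.9608, -0.2774)
n_1 = (+0.7448, +0.6673)
n_2 = (-0.0924, +0.9957)
n_3 = (-0.6524, +0.7579)
n_4 = (-0.9995, -0.0310)
n_5 = (-0.8121, -0.5835)
n_6 = (-0.5393, -0.8421)
n_7 = (+0.1851, -0.9827)
  (0,1): δ = 122.04°  ·
  (0,2): δ = 68.59°  ·
  (0,3): δ = 33.17°  ·
  (0,4): δ = 17.88°  ·
  (0,5): δ = 51.80°  ·
  (0,6): δ = 73.47°  ·
  (0,7): δ = 116.77°  ·
  (1,2): δ = 126.56°  ·
  (1,3): δ = 91.14°  ·
  (1,4): δ = 40.09°  ·
  (1,5): δ = 6.16°  ✓
  (1,6): δ = 15.51°  ✓
  (1,7): δ = 58.81°  ·
  (2,3): δ = 144.58°  ·
  (2,4): δ = 93.53°  ·
  (2,5): δ = 59.61°  ·
  (2,6): δ = 37.93°  ·
  (2,7): δ = 5.37°  ✓
  (3,4): δ = 128.95°  ·
  (3,5): δ = 95.03°  ·
  (3,6): δ = 73.35°  ·
  (3,7): δ = 30.05°  ·
  (4,5): δ = 146.08°  ·
  (4,6): δ = 124.41°  ·
  (4,7): δ = 81.10°  ·
  (5,6): δ = 158.33°  ·
  (5,7): δ = 115.03°  ·
  (6,7): δ = 136.70°  ·
antipodal pairs: 3

count = 3; pairs: (1,5), (1,6), (2,7)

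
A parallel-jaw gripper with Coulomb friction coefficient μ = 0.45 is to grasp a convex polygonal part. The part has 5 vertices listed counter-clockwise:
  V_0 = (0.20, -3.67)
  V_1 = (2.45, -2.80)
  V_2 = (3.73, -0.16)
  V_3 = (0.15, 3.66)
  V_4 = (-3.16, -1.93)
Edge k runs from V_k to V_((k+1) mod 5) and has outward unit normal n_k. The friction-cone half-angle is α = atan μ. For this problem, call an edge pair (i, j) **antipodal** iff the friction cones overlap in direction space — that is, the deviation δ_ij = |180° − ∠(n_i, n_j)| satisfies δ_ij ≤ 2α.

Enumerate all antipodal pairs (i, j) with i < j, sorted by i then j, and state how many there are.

count = 3; pairs: (0,3), (1,3), (2,4)

α = atan 0.45 = 24.23°;  2α = 48.46°
n_0 = (+0.3606, -0.9327)
n_1 = (+0.8998, -0.4363)
n_2 = (+0.7297, +0.6838)
n_3 = (-0.8605, +0.5095)
n_4 = (-0.4599, -0.8880)
  (0,1): δ = 137.01°  ·
  (0,2): δ = 68.00°  ·
  (0,3): δ = 38.23°  ✓
  (0,4): δ = 131.48°  ·
  (1,2): δ = 110.99°  ·
  (1,3): δ = 4.76°  ✓
  (1,4): δ = 88.49°  ·
  (2,3): δ = 73.77°  ·
  (2,4): δ = 19.48°  ✓
  (3,4): δ = 86.75°  ·
antipodal pairs: 3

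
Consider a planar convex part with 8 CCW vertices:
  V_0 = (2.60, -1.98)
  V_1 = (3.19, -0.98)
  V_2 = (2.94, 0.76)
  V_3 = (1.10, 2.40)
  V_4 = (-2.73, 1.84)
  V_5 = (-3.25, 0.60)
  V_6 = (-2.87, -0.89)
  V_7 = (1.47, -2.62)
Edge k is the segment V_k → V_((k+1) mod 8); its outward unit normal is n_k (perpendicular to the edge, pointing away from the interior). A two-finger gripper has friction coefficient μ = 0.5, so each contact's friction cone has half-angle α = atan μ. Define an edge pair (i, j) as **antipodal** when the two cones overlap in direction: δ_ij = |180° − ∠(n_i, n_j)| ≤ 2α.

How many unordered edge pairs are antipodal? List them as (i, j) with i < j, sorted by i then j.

count = 10; pairs: (0,3), (0,4), (0,5), (1,4), (1,5), (2,5), (2,6), (3,6), (3,7), (4,7)

α = atan 0.5 = 26.57°;  2α = 53.13°
n_0 = (+0.8613, -0.5081)
n_1 = (+0.9898, +0.1422)
n_2 = (+0.6654, +0.7465)
n_3 = (-0.1447, +0.9895)
n_4 = (-0.9222, +0.3867)
n_5 = (-0.9690, -0.2471)
n_6 = (-0.3703, -0.9289)
n_7 = (+0.4928, -0.8701)
  (0,1): δ = 141.28°  ·
  (0,2): δ = 101.17°  ·
  (0,3): δ = 51.14°  ✓
  (0,4): δ = 7.79°  ✓
  (0,5): δ = 44.85°  ✓
  (0,6): δ = 98.81°  ·
  (0,7): δ = 150.07°  ·
  (1,2): δ = 139.89°  ·
  (1,3): δ = 89.86°  ·
  (1,4): δ = 30.93°  ✓
  (1,5): δ = 6.13°  ✓
  (1,6): δ = 60.09°  ·
  (1,7): δ = 111.35°  ·
  (2,3): δ = 129.97°  ·
  (2,4): δ = 71.04°  ·
  (2,5): δ = 33.98°  ✓
  (2,6): δ = 19.98°  ✓
  (2,7): δ = 71.24°  ·
  (3,4): δ = 121.07°  ·
  (3,5): δ = 84.01°  ·
  (3,6): δ = 30.05°  ✓
  (3,7): δ = 21.21°  ✓
  (4,5): δ = 142.94°  ·
  (4,6): δ = 88.98°  ·
  (4,7): δ = 37.72°  ✓
  (5,6): δ = 126.04°  ·
  (5,7): δ = 74.78°  ·
  (6,7): δ = 128.74°  ·
antipodal pairs: 10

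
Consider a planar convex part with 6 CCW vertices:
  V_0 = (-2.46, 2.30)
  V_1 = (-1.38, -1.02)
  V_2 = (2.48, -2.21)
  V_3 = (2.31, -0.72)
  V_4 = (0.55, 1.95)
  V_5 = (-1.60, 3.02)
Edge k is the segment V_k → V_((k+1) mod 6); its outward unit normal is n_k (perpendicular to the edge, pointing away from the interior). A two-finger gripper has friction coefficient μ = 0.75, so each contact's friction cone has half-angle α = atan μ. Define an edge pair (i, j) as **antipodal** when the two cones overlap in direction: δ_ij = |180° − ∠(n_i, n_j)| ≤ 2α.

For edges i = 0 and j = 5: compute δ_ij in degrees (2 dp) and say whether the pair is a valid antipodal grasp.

δ = 111.92°, invalid

α = atan 0.75 = 36.87°;  2α = 73.74°
edge 0: e_0 = (+1.08, -3.32);  n_0 = (-0.9509, -0.3093)
edge 5: e_5 = (-0.86, -0.72);  n_5 = (-0.6419, +0.7668)
∠(n_0, n_5) = 68.08°
δ = |180° − 68.08°| = 111.92°
111.92° > 2α = 73.74°  →  invalid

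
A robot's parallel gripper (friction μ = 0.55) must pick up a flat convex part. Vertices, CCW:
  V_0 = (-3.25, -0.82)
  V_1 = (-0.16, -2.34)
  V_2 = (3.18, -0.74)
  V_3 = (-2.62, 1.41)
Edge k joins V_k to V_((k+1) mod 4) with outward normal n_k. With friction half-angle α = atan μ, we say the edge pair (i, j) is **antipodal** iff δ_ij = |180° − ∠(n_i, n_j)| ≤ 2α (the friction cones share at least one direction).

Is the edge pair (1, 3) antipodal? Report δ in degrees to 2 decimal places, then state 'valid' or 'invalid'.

α = atan 0.55 = 28.81°;  2α = 57.62°
edge 1: e_1 = (+3.34, +1.60);  n_1 = (+0.4320, -0.9019)
edge 3: e_3 = (-0.63, -2.23);  n_3 = (-0.9623, +0.2719)
∠(n_1, n_3) = 131.37°
δ = |180° − 131.37°| = 48.63°
48.63° ≤ 2α = 57.62°  →  valid

δ = 48.63°, valid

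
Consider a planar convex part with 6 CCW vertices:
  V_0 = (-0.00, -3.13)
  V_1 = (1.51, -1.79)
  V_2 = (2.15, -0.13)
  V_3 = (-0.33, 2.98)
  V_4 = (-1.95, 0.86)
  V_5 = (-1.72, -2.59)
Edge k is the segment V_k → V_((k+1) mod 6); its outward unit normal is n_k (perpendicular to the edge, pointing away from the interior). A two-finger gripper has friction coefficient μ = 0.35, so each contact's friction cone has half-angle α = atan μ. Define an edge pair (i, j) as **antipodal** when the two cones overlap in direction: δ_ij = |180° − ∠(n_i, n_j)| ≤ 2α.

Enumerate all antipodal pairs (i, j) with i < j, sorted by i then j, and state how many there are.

α = atan 0.35 = 19.29°;  2α = 38.58°
n_0 = (+0.6637, -0.7480)
n_1 = (+0.9331, -0.3597)
n_2 = (+0.7818, +0.6235)
n_3 = (-0.7946, +0.6072)
n_4 = (-0.9978, -0.0665)
n_5 = (-0.2995, -0.9541)
  (0,1): δ = 152.67°  ·
  (0,2): δ = 93.02°  ·
  (0,3): δ = 11.03°  ✓
  (0,4): δ = 52.23°  ·
  (0,5): δ = 120.98°  ·
  (1,2): δ = 120.35°  ·
  (1,3): δ = 16.30°  ✓
  (1,4): δ = 24.90°  ✓
  (1,5): δ = 93.65°  ·
  (2,3): δ = 75.96°  ·
  (2,4): δ = 34.76°  ✓
  (2,5): δ = 34.00°  ✓
  (3,4): δ = 138.80°  ·
  (3,5): δ = 70.04°  ·
  (4,5): δ = 111.24°  ·
antipodal pairs: 5

count = 5; pairs: (0,3), (1,3), (1,4), (2,4), (2,5)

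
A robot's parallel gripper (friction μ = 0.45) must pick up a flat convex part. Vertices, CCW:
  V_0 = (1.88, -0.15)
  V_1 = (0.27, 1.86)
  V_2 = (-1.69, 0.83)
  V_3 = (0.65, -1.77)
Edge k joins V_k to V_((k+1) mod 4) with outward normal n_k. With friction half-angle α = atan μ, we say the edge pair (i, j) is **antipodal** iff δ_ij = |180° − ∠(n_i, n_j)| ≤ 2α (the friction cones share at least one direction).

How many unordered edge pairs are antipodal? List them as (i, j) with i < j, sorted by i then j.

α = atan 0.45 = 24.23°;  2α = 48.46°
n_0 = (+0.7805, +0.6252)
n_1 = (-0.4652, +0.8852)
n_2 = (-0.7433, -0.6690)
n_3 = (+0.7964, -0.6047)
  (0,1): δ = 100.97°  ·
  (0,2): δ = 3.29°  ✓
  (0,3): δ = 104.10°  ·
  (1,2): δ = 75.74°  ·
  (1,3): δ = 25.07°  ✓
  (2,3): δ = 79.20°  ·
antipodal pairs: 2

count = 2; pairs: (0,2), (1,3)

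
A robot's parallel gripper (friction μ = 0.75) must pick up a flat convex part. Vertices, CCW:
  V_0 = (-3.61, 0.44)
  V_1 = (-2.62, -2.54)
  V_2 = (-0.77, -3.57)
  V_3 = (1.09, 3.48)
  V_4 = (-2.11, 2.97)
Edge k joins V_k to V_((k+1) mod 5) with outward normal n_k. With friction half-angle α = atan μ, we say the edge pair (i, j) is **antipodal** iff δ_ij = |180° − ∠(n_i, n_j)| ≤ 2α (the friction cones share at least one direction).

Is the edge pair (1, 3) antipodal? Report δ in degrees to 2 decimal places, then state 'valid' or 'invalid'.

δ = 38.16°, valid

α = atan 0.75 = 36.87°;  2α = 73.74°
edge 1: e_1 = (+1.85, -1.03);  n_1 = (-0.4864, -0.8737)
edge 3: e_3 = (-3.20, -0.51);  n_3 = (-0.1574, +0.9875)
∠(n_1, n_3) = 141.84°
δ = |180° − 141.84°| = 38.16°
38.16° ≤ 2α = 73.74°  →  valid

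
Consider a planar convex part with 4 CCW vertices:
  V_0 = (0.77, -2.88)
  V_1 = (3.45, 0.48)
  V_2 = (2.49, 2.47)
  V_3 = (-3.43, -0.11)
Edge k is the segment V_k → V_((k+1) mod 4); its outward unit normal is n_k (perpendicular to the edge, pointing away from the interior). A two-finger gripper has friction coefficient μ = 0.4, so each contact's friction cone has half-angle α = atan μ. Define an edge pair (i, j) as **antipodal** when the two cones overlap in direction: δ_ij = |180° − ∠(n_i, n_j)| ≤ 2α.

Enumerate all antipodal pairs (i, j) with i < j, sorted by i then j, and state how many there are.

count = 2; pairs: (0,2), (1,3)

α = atan 0.4 = 21.80°;  2α = 43.60°
n_0 = (+0.7818, -0.6236)
n_1 = (+0.9007, +0.4345)
n_2 = (-0.3995, +0.9167)
n_3 = (-0.5506, -0.8348)
  (0,1): δ = 115.67°  ·
  (0,2): δ = 27.88°  ✓
  (0,3): δ = 95.17°  ·
  (1,2): δ = 92.21°  ·
  (1,3): δ = 30.84°  ✓
  (2,3): δ = 56.95°  ·
antipodal pairs: 2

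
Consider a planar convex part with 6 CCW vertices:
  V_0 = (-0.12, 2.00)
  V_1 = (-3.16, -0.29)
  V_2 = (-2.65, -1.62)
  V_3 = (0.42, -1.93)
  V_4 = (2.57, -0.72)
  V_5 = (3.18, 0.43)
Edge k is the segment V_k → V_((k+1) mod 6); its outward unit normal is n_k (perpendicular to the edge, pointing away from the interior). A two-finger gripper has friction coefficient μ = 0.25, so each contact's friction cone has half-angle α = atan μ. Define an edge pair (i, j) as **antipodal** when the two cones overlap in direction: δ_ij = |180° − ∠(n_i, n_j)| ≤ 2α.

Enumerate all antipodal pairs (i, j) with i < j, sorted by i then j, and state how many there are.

count = 3; pairs: (0,3), (0,4), (2,5)

α = atan 0.25 = 14.04°;  2α = 28.07°
n_0 = (-0.6017, +0.7987)
n_1 = (-0.9337, -0.3580)
n_2 = (-0.1005, -0.9949)
n_3 = (+0.4905, -0.8715)
n_4 = (+0.8834, -0.4686)
n_5 = (+0.4296, +0.9030)
  (0,1): δ = 106.01°  ·
  (0,2): δ = 42.76°  ·
  (0,3): δ = 7.62°  ✓
  (0,4): δ = 25.07°  ✓
  (0,5): δ = 117.57°  ·
  (1,2): δ = 116.75°  ·
  (1,3): δ = 81.61°  ·
  (1,4): δ = 48.92°  ·
  (1,5): δ = 43.58°  ·
  (2,3): δ = 144.86°  ·
  (2,4): δ = 112.18°  ·
  (2,5): δ = 19.68°  ✓
  (3,4): δ = 147.31°  ·
  (3,5): δ = 54.81°  ·
  (4,5): δ = 87.50°  ·
antipodal pairs: 3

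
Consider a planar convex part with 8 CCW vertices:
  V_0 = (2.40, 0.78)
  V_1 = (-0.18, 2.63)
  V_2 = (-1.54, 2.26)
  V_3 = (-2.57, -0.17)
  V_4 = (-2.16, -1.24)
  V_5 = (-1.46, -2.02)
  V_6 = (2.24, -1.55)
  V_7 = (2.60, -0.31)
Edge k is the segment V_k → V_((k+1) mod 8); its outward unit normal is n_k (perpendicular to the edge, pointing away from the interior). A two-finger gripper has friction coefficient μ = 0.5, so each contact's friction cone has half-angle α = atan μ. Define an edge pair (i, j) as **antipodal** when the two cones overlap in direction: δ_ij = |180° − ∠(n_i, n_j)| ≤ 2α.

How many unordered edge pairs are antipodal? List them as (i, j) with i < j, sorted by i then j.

α = atan 0.5 = 26.57°;  2α = 53.13°
n_0 = (+0.5827, +0.8127)
n_1 = (-0.2625, +0.9649)
n_2 = (-0.9207, +0.3903)
n_3 = (-0.9338, -0.3578)
n_4 = (-0.7442, -0.6679)
n_5 = (+0.1260, -0.9920)
n_6 = (+0.9603, -0.2788)
n_7 = (+0.9836, +0.1805)
  (0,1): δ = 129.14°  ·
  (0,2): δ = 77.33°  ·
  (0,3): δ = 33.39°  ✓
  (0,4): δ = 12.45°  ✓
  (0,5): δ = 42.88°  ✓
  (0,6): δ = 109.45°  ·
  (0,7): δ = 136.04°  ·
  (1,2): δ = 128.19°  ·
  (1,3): δ = 84.25°  ·
  (1,4): δ = 63.31°  ·
  (1,5): δ = 7.98°  ✓
  (1,6): δ = 58.59°  ·
  (1,7): δ = 85.18°  ·
  (2,3): δ = 136.06°  ·
  (2,4): δ = 115.12°  ·
  (2,5): δ = 59.79°  ·
  (2,6): δ = 6.78°  ✓
  (2,7): δ = 33.37°  ✓
  (3,4): δ = 159.06°  ·
  (3,5): δ = 103.73°  ·
  (3,6): δ = 37.15°  ✓
  (3,7): δ = 10.57°  ✓
  (4,5): δ = 124.67°  ·
  (4,6): δ = 58.10°  ·
  (4,7): δ = 31.51°  ✓
  (5,6): δ = 113.43°  ·
  (5,7): δ = 86.84°  ·
  (6,7): δ = 153.41°  ·
antipodal pairs: 9

count = 9; pairs: (0,3), (0,4), (0,5), (1,5), (2,6), (2,7), (3,6), (3,7), (4,7)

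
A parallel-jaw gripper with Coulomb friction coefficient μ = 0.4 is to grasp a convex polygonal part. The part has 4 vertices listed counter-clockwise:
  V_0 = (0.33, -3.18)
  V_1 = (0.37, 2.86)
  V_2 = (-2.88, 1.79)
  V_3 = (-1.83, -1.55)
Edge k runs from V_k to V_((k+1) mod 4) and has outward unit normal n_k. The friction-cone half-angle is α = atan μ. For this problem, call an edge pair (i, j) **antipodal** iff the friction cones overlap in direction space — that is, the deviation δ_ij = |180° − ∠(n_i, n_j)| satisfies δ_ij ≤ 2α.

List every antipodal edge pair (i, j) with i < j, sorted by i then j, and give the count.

count = 1; pairs: (0,2)

α = atan 0.4 = 21.80°;  2α = 43.60°
n_0 = (+1.0000, -0.0066)
n_1 = (-0.3127, +0.9498)
n_2 = (-0.9540, -0.2999)
n_3 = (-0.6024, -0.7982)
  (0,1): δ = 71.40°  ·
  (0,2): δ = 17.83°  ✓
  (0,3): δ = 53.34°  ·
  (1,2): δ = 90.77°  ·
  (1,3): δ = 55.26°  ·
  (2,3): δ = 144.49°  ·
antipodal pairs: 1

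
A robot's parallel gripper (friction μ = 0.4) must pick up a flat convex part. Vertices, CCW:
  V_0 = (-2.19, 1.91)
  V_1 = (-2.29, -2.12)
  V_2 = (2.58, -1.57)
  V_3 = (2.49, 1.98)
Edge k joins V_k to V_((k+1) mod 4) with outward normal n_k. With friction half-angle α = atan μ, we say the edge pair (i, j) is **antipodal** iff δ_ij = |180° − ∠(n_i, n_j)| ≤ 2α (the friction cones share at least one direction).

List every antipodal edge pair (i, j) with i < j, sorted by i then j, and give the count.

count = 2; pairs: (0,2), (1,3)

α = atan 0.4 = 21.80°;  2α = 43.60°
n_0 = (-0.9997, +0.0248)
n_1 = (+0.1122, -0.9937)
n_2 = (+0.9997, +0.0253)
n_3 = (-0.0150, +0.9999)
  (0,1): δ = 82.14°  ·
  (0,2): δ = 2.87°  ✓
  (0,3): δ = 92.28°  ·
  (1,2): δ = 94.99°  ·
  (1,3): δ = 5.59°  ✓
  (2,3): δ = 90.60°  ·
antipodal pairs: 2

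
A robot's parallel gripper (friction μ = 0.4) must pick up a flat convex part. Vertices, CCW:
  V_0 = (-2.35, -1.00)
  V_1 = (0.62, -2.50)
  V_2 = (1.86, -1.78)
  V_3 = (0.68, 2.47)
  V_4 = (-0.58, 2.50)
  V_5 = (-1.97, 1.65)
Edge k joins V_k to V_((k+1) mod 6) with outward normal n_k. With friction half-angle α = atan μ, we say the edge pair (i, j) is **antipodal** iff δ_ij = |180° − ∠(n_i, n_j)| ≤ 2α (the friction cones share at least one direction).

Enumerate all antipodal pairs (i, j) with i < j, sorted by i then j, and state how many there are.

count = 4; pairs: (0,3), (1,3), (1,4), (2,5)

α = atan 0.4 = 21.80°;  2α = 43.60°
n_0 = (-0.4508, -0.8926)
n_1 = (+0.5021, -0.8648)
n_2 = (+0.9636, +0.2675)
n_3 = (+0.0238, +0.9997)
n_4 = (-0.5217, +0.8531)
n_5 = (-0.9899, +0.1419)
  (0,1): δ = 123.06°  ·
  (0,2): δ = 47.69°  ·
  (0,3): δ = 25.43°  ✓
  (0,4): δ = 58.24°  ·
  (0,5): δ = 108.64°  ·
  (1,2): δ = 104.62°  ·
  (1,3): δ = 31.51°  ✓
  (1,4): δ = 1.30°  ✓
  (1,5): δ = 51.70°  ·
  (2,3): δ = 106.88°  ·
  (2,4): δ = 74.07°  ·
  (2,5): δ = 23.68°  ✓
  (3,4): δ = 147.19°  ·
  (3,5): δ = 96.80°  ·
  (4,5): δ = 129.61°  ·
antipodal pairs: 4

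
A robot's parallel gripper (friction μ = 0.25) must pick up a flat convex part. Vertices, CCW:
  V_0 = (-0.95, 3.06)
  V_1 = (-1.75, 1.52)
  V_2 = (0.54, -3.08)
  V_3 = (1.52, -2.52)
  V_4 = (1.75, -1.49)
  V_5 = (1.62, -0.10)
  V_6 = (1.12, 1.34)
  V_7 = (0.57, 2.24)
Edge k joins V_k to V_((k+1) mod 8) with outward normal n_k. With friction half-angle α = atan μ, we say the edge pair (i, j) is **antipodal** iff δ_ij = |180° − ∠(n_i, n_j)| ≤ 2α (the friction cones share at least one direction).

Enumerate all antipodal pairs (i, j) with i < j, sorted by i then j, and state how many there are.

count = 4; pairs: (0,3), (1,4), (1,5), (1,6)

α = atan 0.25 = 14.04°;  2α = 28.07°
n_0 = (-0.8874, +0.4610)
n_1 = (-0.8952, -0.4457)
n_2 = (+0.4961, -0.8682)
n_3 = (+0.9760, -0.2179)
n_4 = (+0.9957, +0.0931)
n_5 = (+0.9447, +0.3280)
n_6 = (+0.8533, +0.5215)
n_7 = (+0.4748, +0.8801)
  (0,1): δ = 126.08°  ·
  (0,2): δ = 32.80°  ·
  (0,3): δ = 14.86°  ✓
  (0,4): δ = 32.79°  ·
  (0,5): δ = 46.60°  ·
  (0,6): δ = 58.88°  ·
  (0,7): δ = 89.11°  ·
  (1,2): δ = 86.72°  ·
  (1,3): δ = 39.05°  ·
  (1,4): δ = 21.12°  ✓
  (1,5): δ = 7.32°  ✓
  (1,6): δ = 4.96°  ✓
  (1,7): δ = 35.19°  ·
  (2,3): δ = 132.33°  ·
  (2,4): δ = 114.40°  ·
  (2,5): δ = 100.60°  ·
  (2,6): δ = 88.32°  ·
  (2,7): δ = 58.09°  ·
  (3,4): δ = 162.07°  ·
  (3,5): δ = 148.26°  ·
  (3,6): δ = 135.98°  ·
  (3,7): δ = 105.76°  ·
  (4,5): δ = 166.19°  ·
  (4,6): δ = 153.91°  ·
  (4,7): δ = 123.69°  ·
  (5,6): δ = 167.72°  ·
  (5,7): δ = 137.49°  ·
  (6,7): δ = 149.78°  ·
antipodal pairs: 4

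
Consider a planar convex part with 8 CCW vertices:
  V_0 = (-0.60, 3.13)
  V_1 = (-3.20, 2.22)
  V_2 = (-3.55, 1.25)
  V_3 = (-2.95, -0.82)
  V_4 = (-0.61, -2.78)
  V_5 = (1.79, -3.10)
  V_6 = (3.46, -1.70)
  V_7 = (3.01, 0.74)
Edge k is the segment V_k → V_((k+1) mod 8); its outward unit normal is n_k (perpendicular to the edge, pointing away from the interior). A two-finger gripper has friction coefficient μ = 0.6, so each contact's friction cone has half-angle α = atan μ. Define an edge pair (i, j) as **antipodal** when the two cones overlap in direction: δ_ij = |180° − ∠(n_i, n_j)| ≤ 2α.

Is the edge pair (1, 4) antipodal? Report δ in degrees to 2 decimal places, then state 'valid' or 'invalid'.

δ = 77.75°, invalid

α = atan 0.6 = 30.96°;  2α = 61.93°
edge 1: e_1 = (-0.35, -0.97);  n_1 = (-0.9406, +0.3394)
edge 4: e_4 = (+2.40, -0.32);  n_4 = (-0.1322, -0.9912)
∠(n_1, n_4) = 102.25°
δ = |180° − 102.25°| = 77.75°
77.75° > 2α = 61.93°  →  invalid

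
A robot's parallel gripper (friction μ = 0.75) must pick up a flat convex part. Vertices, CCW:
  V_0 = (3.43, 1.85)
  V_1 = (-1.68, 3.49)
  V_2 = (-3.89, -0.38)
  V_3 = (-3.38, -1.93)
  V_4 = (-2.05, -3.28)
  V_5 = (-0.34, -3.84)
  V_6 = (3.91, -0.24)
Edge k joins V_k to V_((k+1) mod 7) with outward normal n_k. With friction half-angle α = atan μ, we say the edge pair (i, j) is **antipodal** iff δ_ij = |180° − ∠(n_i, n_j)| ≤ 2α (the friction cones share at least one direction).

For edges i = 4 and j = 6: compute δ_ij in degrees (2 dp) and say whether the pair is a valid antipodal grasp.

δ = 58.93°, valid

α = atan 0.75 = 36.87°;  2α = 73.74°
edge 4: e_4 = (+1.71, -0.56);  n_4 = (-0.3112, -0.9503)
edge 6: e_6 = (-0.48, +2.09);  n_6 = (+0.9746, +0.2238)
∠(n_4, n_6) = 121.07°
δ = |180° − 121.07°| = 58.93°
58.93° ≤ 2α = 73.74°  →  valid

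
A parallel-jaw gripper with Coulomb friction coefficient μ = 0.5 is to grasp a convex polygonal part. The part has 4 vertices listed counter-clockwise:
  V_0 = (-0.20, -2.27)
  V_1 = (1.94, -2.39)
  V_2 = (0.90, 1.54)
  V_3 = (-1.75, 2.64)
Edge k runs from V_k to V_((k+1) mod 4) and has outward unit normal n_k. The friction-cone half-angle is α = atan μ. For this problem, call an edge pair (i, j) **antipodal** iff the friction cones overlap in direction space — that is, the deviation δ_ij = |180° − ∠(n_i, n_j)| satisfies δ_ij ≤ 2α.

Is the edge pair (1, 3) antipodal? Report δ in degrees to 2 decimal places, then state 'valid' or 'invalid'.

α = atan 0.5 = 26.57°;  2α = 53.13°
edge 1: e_1 = (-1.04, +3.93);  n_1 = (+0.9667, +0.2558)
edge 3: e_3 = (+1.55, -4.91);  n_3 = (-0.9536, -0.3010)
∠(n_1, n_3) = 177.30°
δ = |180° − 177.30°| = 2.70°
2.70° ≤ 2α = 53.13°  →  valid

δ = 2.70°, valid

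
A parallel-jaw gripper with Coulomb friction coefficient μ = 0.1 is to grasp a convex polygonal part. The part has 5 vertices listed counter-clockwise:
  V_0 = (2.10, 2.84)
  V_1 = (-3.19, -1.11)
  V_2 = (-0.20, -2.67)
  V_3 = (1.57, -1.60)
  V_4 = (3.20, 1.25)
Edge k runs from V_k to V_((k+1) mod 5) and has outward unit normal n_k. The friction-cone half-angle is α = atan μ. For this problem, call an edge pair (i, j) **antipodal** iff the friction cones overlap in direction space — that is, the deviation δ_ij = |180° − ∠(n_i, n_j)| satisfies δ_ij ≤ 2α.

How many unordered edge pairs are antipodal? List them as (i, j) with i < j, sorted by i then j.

count = 1; pairs: (0,2)

α = atan 0.1 = 5.71°;  2α = 11.42°
n_0 = (-0.5983, +0.8013)
n_1 = (-0.4626, -0.8866)
n_2 = (+0.5173, -0.8558)
n_3 = (+0.8681, -0.4965)
n_4 = (+0.8224, +0.5689)
  (0,1): δ = 64.30°  ·
  (0,2): δ = 5.59°  ✓
  (0,3): δ = 23.49°  ·
  (0,4): δ = 87.93°  ·
  (1,2): δ = 121.29°  ·
  (1,3): δ = 92.21°  ·
  (1,4): δ = 27.77°  ·
  (2,3): δ = 150.92°  ·
  (2,4): δ = 86.48°  ·
  (3,4): δ = 115.56°  ·
antipodal pairs: 1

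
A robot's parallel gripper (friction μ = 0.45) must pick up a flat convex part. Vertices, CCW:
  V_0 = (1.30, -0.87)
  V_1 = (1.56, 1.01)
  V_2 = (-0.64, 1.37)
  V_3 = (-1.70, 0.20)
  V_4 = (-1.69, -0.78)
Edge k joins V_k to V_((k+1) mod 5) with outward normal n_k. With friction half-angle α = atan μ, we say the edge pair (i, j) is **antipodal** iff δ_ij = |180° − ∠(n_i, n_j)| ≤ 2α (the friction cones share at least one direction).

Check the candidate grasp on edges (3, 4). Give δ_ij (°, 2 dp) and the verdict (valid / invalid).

α = atan 0.45 = 24.23°;  2α = 48.46°
edge 3: e_3 = (+0.01, -0.98);  n_3 = (-0.9999, -0.0102)
edge 4: e_4 = (+2.99, -0.09);  n_4 = (-0.0301, -0.9995)
∠(n_3, n_4) = 87.69°
δ = |180° − 87.69°| = 92.31°
92.31° > 2α = 48.46°  →  invalid

δ = 92.31°, invalid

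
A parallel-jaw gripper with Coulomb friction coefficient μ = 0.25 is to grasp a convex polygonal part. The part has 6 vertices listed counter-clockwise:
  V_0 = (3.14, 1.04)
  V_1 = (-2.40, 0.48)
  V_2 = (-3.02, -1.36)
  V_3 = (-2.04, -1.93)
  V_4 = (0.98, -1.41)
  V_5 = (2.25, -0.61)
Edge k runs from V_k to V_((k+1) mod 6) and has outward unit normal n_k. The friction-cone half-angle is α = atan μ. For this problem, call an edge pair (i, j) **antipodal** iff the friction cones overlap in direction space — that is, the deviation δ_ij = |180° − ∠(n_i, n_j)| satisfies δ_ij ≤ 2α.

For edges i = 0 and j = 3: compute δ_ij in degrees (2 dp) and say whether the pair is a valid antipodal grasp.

δ = 4.00°, valid

α = atan 0.25 = 14.04°;  2α = 28.07°
edge 0: e_0 = (-5.54, -0.56);  n_0 = (-0.1006, +0.9949)
edge 3: e_3 = (+3.02, +0.52);  n_3 = (+0.1697, -0.9855)
∠(n_0, n_3) = 176.00°
δ = |180° − 176.00°| = 4.00°
4.00° ≤ 2α = 28.07°  →  valid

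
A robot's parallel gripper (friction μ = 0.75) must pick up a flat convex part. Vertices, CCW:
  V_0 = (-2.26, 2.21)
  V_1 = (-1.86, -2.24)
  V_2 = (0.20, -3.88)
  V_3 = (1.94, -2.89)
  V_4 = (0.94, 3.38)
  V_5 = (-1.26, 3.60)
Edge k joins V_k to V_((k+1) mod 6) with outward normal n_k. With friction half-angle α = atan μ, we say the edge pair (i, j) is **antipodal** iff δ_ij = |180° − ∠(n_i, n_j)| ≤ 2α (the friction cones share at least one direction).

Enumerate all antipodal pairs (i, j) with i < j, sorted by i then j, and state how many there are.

α = atan 0.75 = 36.87°;  2α = 73.74°
n_0 = (-0.9960, -0.0895)
n_1 = (-0.6228, -0.7823)
n_2 = (+0.4945, -0.8692)
n_3 = (+0.9875, +0.1575)
n_4 = (+0.0995, +0.9950)
n_5 = (-0.8118, +0.5840)
  (0,1): δ = 133.66°  ·
  (0,2): δ = 65.50°  ✓
  (0,3): δ = 3.93°  ✓
  (0,4): δ = 79.15°  ·
  (0,5): δ = 139.13°  ·
  (1,2): δ = 111.84°  ·
  (1,3): δ = 42.41°  ✓
  (1,4): δ = 32.81°  ✓
  (1,5): δ = 92.79°  ·
  (2,3): δ = 110.58°  ·
  (2,4): δ = 35.35°  ✓
  (2,5): δ = 24.63°  ✓
  (3,4): δ = 104.77°  ·
  (3,5): δ = 44.79°  ✓
  (4,5): δ = 120.02°  ·
antipodal pairs: 7

count = 7; pairs: (0,2), (0,3), (1,3), (1,4), (2,4), (2,5), (3,5)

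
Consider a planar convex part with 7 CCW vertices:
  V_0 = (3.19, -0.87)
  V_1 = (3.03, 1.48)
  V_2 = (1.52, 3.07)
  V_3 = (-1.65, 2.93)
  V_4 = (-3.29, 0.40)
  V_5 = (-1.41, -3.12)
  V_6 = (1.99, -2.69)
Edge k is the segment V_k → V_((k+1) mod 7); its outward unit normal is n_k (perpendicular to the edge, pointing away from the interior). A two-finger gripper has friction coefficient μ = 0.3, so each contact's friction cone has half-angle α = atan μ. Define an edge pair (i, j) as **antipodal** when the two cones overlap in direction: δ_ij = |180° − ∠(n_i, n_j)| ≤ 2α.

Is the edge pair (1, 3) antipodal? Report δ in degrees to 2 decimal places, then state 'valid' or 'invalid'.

α = atan 0.3 = 16.70°;  2α = 33.40°
edge 1: e_1 = (-1.51, +1.59);  n_1 = (+0.7251, +0.6886)
edge 3: e_3 = (-1.64, -2.53);  n_3 = (-0.8391, +0.5439)
∠(n_1, n_3) = 103.53°
δ = |180° − 103.53°| = 76.47°
76.47° > 2α = 33.40°  →  invalid

δ = 76.47°, invalid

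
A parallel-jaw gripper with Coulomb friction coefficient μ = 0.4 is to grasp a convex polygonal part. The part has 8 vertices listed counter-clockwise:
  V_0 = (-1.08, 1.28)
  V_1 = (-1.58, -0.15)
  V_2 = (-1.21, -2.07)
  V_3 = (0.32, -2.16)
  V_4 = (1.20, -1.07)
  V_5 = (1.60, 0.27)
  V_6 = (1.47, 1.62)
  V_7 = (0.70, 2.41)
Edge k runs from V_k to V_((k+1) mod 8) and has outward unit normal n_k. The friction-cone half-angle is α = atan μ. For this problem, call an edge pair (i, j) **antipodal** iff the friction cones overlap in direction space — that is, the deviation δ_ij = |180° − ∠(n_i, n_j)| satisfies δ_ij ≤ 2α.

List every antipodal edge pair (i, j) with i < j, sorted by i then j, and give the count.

count = 10; pairs: (0,3), (0,4), (0,5), (1,4), (1,5), (1,6), (2,6), (2,7), (3,7), (4,7)

α = atan 0.4 = 21.80°;  2α = 43.60°
n_0 = (-0.9440, +0.3301)
n_1 = (-0.9819, -0.1892)
n_2 = (-0.0587, -0.9983)
n_3 = (+0.7781, -0.6282)
n_4 = (+0.9582, -0.2860)
n_5 = (+0.9954, +0.0959)
n_6 = (+0.7161, +0.6980)
n_7 = (-0.5360, +0.8442)
  (0,1): δ = 149.82°  ·
  (0,2): δ = 74.09°  ·
  (0,3): δ = 19.64°  ✓
  (0,4): δ = 2.65°  ✓
  (0,5): δ = 24.77°  ✓
  (0,6): δ = 63.54°  ·
  (0,7): δ = 141.68°  ·
  (1,2): δ = 104.27°  ·
  (1,3): δ = 49.82°  ·
  (1,4): δ = 27.53°  ✓
  (1,5): δ = 5.41°  ✓
  (1,6): δ = 33.36°  ✓
  (1,7): δ = 111.50°  ·
  (2,3): δ = 125.55°  ·
  (2,4): δ = 103.25°  ·
  (2,5): δ = 81.13°  ·
  (2,6): δ = 42.37°  ✓
  (2,7): δ = 35.78°  ✓
  (3,4): δ = 157.71°  ·
  (3,5): δ = 135.58°  ·
  (3,6): δ = 96.82°  ·
  (3,7): δ = 18.68°  ✓
  (4,5): δ = 157.88°  ·
  (4,6): δ = 119.11°  ·
  (4,7): δ = 40.97°  ✓
  (5,6): δ = 141.23°  ·
  (5,7): δ = 63.09°  ·
  (6,7): δ = 101.86°  ·
antipodal pairs: 10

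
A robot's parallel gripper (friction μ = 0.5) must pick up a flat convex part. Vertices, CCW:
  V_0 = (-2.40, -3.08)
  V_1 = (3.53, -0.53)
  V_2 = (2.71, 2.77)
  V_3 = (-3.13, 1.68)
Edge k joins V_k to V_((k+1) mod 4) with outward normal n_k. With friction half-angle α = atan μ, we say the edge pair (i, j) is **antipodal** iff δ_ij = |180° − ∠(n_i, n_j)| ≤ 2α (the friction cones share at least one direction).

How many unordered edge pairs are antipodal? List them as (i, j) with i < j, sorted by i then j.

α = atan 0.5 = 26.57°;  2α = 53.13°
n_0 = (+0.3950, -0.9187)
n_1 = (+0.9705, +0.2412)
n_2 = (-0.1835, +0.9830)
n_3 = (-0.9884, -0.1516)
  (0,1): δ = 99.31°  ·
  (0,2): δ = 12.70°  ✓
  (0,3): δ = 75.45°  ·
  (1,2): δ = 93.38°  ·
  (1,3): δ = 5.24°  ✓
  (2,3): δ = 91.85°  ·
antipodal pairs: 2

count = 2; pairs: (0,2), (1,3)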